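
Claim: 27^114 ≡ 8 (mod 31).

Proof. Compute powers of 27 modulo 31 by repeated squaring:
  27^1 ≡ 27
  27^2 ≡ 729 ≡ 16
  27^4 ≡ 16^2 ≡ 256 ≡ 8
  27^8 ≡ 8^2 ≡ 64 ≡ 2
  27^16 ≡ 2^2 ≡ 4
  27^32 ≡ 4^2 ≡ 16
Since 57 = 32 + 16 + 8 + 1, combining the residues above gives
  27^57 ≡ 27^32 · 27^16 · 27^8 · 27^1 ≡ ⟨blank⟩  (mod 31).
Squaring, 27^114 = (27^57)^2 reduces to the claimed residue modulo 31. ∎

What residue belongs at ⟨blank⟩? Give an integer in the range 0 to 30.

27^32 · 27^16 · 27^8 · 27^1 ≡ 16 · 4 · 2 · 27 = 3456.
3456 mod 31 = 15, so 27^57 ≡ 15 (mod 31).

15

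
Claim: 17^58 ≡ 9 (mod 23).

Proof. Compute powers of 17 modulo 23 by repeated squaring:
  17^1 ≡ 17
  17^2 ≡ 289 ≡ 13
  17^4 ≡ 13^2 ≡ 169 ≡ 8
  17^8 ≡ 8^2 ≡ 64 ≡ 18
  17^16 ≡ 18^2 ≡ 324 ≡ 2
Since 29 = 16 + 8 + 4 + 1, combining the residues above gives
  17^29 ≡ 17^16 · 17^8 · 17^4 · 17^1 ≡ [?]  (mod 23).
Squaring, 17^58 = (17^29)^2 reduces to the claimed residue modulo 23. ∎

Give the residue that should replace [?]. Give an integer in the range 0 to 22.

20

17^16 · 17^8 · 17^4 · 17^1 ≡ 2 · 18 · 8 · 17 = 4896.
4896 mod 23 = 20, so 17^29 ≡ 20 (mod 23).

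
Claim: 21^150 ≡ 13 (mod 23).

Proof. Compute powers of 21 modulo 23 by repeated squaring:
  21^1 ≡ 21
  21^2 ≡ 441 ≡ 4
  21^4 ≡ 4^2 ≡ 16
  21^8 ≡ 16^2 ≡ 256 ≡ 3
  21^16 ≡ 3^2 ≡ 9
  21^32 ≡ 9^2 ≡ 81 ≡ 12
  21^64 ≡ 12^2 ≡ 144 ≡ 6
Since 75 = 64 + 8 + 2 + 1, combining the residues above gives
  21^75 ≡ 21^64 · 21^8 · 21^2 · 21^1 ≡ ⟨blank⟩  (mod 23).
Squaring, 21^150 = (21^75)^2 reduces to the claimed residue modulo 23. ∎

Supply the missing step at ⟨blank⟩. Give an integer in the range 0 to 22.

21^64 · 21^8 · 21^2 · 21^1 ≡ 6 · 3 · 4 · 21 = 1512.
1512 mod 23 = 17, so 21^75 ≡ 17 (mod 23).

17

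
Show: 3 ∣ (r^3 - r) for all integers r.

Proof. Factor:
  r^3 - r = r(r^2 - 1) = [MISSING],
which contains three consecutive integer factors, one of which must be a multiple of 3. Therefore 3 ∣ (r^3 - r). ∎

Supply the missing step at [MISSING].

(r - 1)r(r + 1)

r(r^2 - 1) = r(r - 1)(r + 1) = (r - 1)r(r + 1).
These three factors are consecutive integers, so their product is divisible by 3.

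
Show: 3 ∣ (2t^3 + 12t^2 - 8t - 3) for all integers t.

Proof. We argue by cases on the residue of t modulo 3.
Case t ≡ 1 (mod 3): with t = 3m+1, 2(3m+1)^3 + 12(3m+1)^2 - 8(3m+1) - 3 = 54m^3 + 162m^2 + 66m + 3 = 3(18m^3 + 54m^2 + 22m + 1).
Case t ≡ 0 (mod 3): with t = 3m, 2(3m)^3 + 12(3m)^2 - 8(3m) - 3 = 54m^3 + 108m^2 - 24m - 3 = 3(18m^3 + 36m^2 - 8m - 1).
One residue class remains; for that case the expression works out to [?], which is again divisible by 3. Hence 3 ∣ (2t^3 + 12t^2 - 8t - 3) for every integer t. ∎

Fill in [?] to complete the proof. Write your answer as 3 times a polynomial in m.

3(18m^3 + 72m^2 + 64m + 15)

Only t ≡ 2 (mod 3) is unaccounted for. Put t = 3m+2:
2(3m+2)^3 + 12(3m+2)^2 - 8(3m+2) - 3 expands to 54m^3 + 216m^2 + 192m + 45,
and factoring out 3 leaves 3(18m^3 + 72m^2 + 64m + 15).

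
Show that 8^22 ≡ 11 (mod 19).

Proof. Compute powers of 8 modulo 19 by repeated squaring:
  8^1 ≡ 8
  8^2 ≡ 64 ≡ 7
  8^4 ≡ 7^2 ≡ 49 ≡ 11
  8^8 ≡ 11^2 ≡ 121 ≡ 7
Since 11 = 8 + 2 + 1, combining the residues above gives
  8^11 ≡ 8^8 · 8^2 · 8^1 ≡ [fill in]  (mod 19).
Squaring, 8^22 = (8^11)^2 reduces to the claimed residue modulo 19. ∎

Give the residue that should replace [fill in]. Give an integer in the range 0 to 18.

12

Multiply the listed residues: 7 · 7 · 8 = 49 → 392.
Reducing modulo 19: 392 = 20·19 + 12, so 8^11 ≡ 12.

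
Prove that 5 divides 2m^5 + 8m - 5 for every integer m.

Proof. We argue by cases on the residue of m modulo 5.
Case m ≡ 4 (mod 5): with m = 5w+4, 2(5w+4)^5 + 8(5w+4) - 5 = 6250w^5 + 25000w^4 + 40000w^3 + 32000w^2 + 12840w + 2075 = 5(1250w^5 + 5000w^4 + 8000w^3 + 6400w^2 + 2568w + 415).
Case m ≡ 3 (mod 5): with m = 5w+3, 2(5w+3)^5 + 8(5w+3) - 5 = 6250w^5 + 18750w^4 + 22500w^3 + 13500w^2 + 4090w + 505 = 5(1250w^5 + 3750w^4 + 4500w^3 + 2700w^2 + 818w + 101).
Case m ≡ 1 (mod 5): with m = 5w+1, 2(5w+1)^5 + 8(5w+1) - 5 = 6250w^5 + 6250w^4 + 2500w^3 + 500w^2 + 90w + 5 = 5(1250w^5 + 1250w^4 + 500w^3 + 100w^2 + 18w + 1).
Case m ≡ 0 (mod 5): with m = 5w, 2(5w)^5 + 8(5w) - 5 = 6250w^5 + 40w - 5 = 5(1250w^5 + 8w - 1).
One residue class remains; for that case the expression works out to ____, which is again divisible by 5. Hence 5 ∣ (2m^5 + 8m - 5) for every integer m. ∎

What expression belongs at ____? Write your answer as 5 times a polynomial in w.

5(1250w^5 + 2500w^4 + 2000w^3 + 800w^2 + 168w + 15)

Only m ≡ 2 (mod 5) is unaccounted for. Put m = 5w+2:
2(5w+2)^5 + 8(5w+2) - 5 expands to 6250w^5 + 12500w^4 + 10000w^3 + 4000w^2 + 840w + 75,
and factoring out 5 leaves 5(1250w^5 + 2500w^4 + 2000w^3 + 800w^2 + 168w + 15).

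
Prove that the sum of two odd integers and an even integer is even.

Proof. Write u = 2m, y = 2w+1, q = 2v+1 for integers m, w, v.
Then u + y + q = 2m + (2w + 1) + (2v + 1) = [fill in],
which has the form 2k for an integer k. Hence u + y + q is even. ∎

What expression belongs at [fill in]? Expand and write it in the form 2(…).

2(m + v + w + 1)

2m + (2w + 1) + (2v + 1) = 2m + 2v + 2w + 2
= 2(m + v + w + 1).
Since m + v + w + 1 is an integer, the sum is of the form 2k for an integer k.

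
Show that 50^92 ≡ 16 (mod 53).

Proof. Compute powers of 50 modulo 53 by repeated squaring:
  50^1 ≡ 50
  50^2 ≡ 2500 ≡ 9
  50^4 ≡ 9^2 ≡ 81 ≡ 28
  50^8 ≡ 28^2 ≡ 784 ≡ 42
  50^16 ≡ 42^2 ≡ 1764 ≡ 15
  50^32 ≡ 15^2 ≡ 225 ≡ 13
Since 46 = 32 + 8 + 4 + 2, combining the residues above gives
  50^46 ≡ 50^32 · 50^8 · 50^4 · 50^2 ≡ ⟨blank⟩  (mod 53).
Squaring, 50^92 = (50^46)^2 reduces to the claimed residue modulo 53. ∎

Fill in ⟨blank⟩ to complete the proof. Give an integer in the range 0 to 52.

50^32 · 50^8 · 50^4 · 50^2 ≡ 13 · 42 · 28 · 9 = 137592.
137592 mod 53 = 4, so 50^46 ≡ 4 (mod 53).

4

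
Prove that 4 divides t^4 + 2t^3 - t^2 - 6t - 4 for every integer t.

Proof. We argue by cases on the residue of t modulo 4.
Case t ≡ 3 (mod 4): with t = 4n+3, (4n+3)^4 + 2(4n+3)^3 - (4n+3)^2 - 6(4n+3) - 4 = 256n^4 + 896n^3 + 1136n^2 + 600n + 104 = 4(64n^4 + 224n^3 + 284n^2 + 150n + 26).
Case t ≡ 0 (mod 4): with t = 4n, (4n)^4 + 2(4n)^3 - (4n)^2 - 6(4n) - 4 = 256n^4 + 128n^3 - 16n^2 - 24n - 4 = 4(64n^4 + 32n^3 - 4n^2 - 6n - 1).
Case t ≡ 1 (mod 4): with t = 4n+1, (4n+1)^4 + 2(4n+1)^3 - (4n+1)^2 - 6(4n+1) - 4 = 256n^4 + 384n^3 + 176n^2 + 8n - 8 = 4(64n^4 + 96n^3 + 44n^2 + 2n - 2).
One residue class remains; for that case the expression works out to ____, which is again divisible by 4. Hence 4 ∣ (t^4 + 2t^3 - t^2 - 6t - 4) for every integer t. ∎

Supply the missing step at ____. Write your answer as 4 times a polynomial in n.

Only t ≡ 2 (mod 4) is unaccounted for. Put t = 4n+2:
(4n+2)^4 + 2(4n+2)^3 - (4n+2)^2 - 6(4n+2) - 4 expands to 256n^4 + 640n^3 + 560n^2 + 184n + 12,
and factoring out 4 leaves 4(64n^4 + 160n^3 + 140n^2 + 46n + 3).

4(64n^4 + 160n^3 + 140n^2 + 46n + 3)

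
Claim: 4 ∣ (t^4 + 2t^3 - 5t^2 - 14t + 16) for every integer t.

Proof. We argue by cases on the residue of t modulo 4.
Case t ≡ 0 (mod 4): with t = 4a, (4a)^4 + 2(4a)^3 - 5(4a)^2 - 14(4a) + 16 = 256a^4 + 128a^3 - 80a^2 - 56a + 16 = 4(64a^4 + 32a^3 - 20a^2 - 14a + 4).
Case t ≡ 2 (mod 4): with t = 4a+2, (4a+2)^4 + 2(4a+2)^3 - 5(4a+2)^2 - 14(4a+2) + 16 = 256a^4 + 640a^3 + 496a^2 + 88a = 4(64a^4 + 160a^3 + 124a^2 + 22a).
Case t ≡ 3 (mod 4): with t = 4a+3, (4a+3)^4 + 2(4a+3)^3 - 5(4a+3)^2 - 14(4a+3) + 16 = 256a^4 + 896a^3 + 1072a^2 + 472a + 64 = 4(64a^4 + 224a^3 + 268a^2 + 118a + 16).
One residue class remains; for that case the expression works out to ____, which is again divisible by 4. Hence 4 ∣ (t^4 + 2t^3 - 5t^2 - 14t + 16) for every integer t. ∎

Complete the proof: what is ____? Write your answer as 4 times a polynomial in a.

4(64a^4 + 96a^3 + 28a^2 - 14a)

Only t ≡ 1 (mod 4) is unaccounted for. Put t = 4a+1:
(4a+1)^4 + 2(4a+1)^3 - 5(4a+1)^2 - 14(4a+1) + 16 expands to 256a^4 + 384a^3 + 112a^2 - 56a,
and factoring out 4 leaves 4(64a^4 + 96a^3 + 28a^2 - 14a).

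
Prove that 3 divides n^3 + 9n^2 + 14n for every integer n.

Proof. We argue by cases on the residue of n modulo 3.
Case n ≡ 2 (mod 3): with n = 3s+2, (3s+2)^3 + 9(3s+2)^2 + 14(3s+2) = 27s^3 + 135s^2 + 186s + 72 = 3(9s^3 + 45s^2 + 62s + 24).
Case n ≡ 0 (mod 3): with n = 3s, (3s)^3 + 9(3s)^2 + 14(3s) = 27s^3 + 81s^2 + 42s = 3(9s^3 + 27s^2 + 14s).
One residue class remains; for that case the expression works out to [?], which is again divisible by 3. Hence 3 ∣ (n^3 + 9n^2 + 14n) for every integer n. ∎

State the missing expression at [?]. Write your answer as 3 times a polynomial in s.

The residues treated are {2, 0}, so the missing case is n ≡ 1 (mod 3); write n = 3s+1.
Then (3s+1)^3 + 9(3s+1)^2 + 14(3s+1) = 27s^3 + 108s^2 + 105s + 24 = 3(9s^3 + 36s^2 + 35s + 8).

3(9s^3 + 36s^2 + 35s + 8)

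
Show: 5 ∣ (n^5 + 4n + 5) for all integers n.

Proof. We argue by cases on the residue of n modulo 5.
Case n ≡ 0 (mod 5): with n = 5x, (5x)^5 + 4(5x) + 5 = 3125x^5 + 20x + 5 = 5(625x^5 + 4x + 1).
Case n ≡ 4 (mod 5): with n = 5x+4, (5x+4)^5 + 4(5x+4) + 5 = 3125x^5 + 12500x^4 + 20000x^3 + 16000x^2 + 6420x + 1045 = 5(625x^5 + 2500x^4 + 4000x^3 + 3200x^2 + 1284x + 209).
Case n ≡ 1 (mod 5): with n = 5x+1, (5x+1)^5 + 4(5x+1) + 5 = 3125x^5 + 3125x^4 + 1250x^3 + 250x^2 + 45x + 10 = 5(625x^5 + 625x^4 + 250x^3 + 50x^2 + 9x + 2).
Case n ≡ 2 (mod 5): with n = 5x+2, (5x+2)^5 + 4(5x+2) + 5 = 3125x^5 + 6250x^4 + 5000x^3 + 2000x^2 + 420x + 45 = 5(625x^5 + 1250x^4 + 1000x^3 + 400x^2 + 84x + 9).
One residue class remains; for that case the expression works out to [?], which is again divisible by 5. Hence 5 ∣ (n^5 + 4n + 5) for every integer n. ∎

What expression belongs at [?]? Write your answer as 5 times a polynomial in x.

Only n ≡ 3 (mod 5) is unaccounted for. Put n = 5x+3:
(5x+3)^5 + 4(5x+3) + 5 expands to 3125x^5 + 9375x^4 + 11250x^3 + 6750x^2 + 2045x + 260,
and factoring out 5 leaves 5(625x^5 + 1875x^4 + 2250x^3 + 1350x^2 + 409x + 52).

5(625x^5 + 1875x^4 + 2250x^3 + 1350x^2 + 409x + 52)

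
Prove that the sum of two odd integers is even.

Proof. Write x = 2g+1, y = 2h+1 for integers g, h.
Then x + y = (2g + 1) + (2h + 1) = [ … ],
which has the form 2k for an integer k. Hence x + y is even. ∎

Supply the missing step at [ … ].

Expanding: (2g + 1) + (2h + 1) = 2g + 2h + 2.
Every term is even; pulling out the factor of 2 gives 2(g + h + 1).

2(g + h + 1)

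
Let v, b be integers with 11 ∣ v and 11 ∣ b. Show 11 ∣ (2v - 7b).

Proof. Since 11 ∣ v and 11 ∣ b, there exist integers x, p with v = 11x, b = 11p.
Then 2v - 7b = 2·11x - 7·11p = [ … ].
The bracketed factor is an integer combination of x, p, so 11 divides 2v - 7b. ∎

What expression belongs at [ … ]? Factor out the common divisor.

Each term has a factor of 11: 2·11x - 7·11p = 11·(-7p + 2x).
Since -7p + 2x is an integer, 11 ∣ (2v - 7b).

11(-7p + 2x)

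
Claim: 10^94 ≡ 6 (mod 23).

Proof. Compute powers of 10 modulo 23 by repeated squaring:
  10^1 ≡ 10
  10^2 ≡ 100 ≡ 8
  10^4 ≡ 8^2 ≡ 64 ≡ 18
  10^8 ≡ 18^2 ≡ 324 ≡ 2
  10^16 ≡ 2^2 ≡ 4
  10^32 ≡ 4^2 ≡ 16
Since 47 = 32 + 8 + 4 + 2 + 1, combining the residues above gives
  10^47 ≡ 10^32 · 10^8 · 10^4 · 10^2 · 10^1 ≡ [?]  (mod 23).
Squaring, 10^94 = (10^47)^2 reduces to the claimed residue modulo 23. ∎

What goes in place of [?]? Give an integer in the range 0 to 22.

11

10^32 · 10^8 · 10^4 · 10^2 · 10^1 ≡ 16 · 2 · 18 · 8 · 10 = 46080.
46080 mod 23 = 11, so 10^47 ≡ 11 (mod 23).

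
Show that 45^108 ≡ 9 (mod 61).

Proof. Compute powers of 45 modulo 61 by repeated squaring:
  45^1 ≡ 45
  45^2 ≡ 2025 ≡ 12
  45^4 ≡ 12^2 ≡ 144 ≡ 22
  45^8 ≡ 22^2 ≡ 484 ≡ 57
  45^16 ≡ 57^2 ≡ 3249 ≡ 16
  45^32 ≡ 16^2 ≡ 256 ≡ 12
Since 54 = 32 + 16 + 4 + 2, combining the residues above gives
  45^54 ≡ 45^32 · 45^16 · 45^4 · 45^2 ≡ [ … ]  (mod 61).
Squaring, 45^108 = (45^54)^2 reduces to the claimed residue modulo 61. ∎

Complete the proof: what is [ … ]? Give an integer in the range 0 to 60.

58

Multiply the listed residues: 12 · 16 · 22 · 12 = 192 → 4224 → 50688.
Reducing modulo 61: 50688 = 830·61 + 58, so 45^54 ≡ 58.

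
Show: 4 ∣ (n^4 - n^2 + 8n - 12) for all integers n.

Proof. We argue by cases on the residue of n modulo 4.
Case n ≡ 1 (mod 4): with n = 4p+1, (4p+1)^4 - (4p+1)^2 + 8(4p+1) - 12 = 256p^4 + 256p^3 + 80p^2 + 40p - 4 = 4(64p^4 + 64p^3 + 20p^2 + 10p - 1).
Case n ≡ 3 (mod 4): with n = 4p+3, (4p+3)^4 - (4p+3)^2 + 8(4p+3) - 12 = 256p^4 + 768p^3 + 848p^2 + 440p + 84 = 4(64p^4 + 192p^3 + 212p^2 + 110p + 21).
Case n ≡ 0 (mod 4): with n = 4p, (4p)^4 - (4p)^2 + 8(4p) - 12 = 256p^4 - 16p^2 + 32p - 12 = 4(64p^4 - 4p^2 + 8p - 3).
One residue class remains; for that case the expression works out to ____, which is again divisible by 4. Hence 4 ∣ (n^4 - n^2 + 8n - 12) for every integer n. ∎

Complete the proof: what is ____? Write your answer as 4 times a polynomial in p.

4(64p^4 + 128p^3 + 92p^2 + 36p + 4)

The residues treated are {1, 3, 0}, so the missing case is n ≡ 2 (mod 4); write n = 4p+2.
Then (4p+2)^4 - (4p+2)^2 + 8(4p+2) - 12 = 256p^4 + 512p^3 + 368p^2 + 144p + 16 = 4(64p^4 + 128p^3 + 92p^2 + 36p + 4).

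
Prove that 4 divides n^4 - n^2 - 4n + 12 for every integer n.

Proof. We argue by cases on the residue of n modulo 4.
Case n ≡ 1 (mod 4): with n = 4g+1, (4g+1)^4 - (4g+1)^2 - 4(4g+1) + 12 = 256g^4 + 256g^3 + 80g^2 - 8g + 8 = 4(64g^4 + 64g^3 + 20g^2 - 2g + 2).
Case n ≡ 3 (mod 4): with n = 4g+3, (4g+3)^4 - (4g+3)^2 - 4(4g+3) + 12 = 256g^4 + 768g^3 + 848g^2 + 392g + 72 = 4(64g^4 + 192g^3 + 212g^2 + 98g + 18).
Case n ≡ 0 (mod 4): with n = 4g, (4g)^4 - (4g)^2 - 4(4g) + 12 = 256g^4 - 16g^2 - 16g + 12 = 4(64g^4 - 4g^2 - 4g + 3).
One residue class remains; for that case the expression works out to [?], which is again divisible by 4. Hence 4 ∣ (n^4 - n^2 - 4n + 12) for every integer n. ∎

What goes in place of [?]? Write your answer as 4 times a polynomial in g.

Only n ≡ 2 (mod 4) is unaccounted for. Put n = 4g+2:
(4g+2)^4 - (4g+2)^2 - 4(4g+2) + 12 expands to 256g^4 + 512g^3 + 368g^2 + 96g + 16,
and factoring out 4 leaves 4(64g^4 + 128g^3 + 92g^2 + 24g + 4).

4(64g^4 + 128g^3 + 92g^2 + 24g + 4)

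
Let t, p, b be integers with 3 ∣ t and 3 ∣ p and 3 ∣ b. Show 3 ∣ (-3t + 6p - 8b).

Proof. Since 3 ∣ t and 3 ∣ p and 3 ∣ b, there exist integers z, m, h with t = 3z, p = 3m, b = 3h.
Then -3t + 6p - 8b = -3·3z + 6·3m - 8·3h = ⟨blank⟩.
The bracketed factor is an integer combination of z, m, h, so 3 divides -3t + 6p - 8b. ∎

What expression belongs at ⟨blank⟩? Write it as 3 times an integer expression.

Pull the common 3 out of every term: -3·3z + 6·3m - 8·3h = 3(-8h + 6m - 3z).
-8h + 6m - 3z is an integer, which exhibits the divisibility.

3(-8h + 6m - 3z)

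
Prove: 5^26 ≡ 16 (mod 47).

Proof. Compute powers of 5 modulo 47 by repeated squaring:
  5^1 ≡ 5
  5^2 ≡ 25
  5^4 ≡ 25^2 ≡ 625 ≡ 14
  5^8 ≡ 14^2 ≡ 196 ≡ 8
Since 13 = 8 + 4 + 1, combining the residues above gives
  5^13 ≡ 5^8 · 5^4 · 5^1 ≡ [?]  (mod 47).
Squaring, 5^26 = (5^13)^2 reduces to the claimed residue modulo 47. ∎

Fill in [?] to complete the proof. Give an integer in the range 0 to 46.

Multiply the listed residues: 8 · 14 · 5 = 112 → 560.
Reducing modulo 47: 560 = 11·47 + 43, so 5^13 ≡ 43.

43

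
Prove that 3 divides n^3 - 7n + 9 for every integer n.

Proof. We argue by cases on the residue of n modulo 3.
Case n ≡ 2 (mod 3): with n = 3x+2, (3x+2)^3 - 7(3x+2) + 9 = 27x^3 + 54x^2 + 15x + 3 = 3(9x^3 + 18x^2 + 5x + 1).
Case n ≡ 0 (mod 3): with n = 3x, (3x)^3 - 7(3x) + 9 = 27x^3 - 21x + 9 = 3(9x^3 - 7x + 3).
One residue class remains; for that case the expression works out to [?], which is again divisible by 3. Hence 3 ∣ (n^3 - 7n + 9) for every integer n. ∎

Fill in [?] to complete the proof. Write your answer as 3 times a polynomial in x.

3(9x^3 + 9x^2 - 4x + 1)

The residues treated are {2, 0}, so the missing case is n ≡ 1 (mod 3); write n = 3x+1.
Then (3x+1)^3 - 7(3x+1) + 9 = 27x^3 + 27x^2 - 12x + 3 = 3(9x^3 + 9x^2 - 4x + 1).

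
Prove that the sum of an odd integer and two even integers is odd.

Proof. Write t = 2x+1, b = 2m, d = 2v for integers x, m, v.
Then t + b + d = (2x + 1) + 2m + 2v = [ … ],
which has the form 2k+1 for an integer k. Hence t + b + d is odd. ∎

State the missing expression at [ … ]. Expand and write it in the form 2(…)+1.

(2x + 1) + 2m + 2v = 2m + 2v + 2x + 1
= 2(m + v + x) + 1.
Since m + v + x is an integer, the sum is of the form 2k+1 for an integer k.

2(m + v + x) + 1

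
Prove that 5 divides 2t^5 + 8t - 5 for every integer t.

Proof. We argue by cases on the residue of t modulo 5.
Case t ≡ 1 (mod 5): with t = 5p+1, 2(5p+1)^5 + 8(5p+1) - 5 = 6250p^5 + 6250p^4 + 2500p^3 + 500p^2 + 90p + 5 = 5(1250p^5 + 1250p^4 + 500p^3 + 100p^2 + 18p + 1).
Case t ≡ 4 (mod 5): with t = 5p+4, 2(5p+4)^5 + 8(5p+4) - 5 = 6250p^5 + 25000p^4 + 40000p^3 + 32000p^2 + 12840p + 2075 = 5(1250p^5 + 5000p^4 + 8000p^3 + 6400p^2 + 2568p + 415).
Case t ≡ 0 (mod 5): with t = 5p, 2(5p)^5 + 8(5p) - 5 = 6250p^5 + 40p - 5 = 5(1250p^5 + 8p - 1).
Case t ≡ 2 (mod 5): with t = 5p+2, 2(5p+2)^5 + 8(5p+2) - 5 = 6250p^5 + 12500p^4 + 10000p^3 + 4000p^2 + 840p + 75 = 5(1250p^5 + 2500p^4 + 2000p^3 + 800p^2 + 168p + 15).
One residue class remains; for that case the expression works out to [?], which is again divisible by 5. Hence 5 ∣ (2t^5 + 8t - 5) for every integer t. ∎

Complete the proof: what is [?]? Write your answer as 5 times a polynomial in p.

The residues treated are {1, 4, 0, 2}, so the missing case is t ≡ 3 (mod 5); write t = 5p+3.
Then 2(5p+3)^5 + 8(5p+3) - 5 = 6250p^5 + 18750p^4 + 22500p^3 + 13500p^2 + 4090p + 505 = 5(1250p^5 + 3750p^4 + 4500p^3 + 2700p^2 + 818p + 101).

5(1250p^5 + 3750p^4 + 4500p^3 + 2700p^2 + 818p + 101)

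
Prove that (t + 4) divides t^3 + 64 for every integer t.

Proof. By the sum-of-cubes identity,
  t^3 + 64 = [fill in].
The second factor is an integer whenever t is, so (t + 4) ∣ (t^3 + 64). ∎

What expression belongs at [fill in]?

(t + 4)(t^2 - 4t + 16)

Polynomial division of t^3 + 64 by t + 4 leaves remainder 0 and quotient t^2 - 4t + 16.
Hence t^3 + 64 = (t + 4)(t^2 - 4t + 16).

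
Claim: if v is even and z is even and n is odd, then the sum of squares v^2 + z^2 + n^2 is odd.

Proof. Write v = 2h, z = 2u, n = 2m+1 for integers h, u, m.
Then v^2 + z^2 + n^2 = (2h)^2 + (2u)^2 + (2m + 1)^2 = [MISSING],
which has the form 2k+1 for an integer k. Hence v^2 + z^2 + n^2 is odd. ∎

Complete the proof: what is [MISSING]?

2(2h^2 + 2m^2 + 2m + 2u^2) + 1

Expanding: (2h)^2 + (2u)^2 + (2m + 1)^2 = 4h^2 + 4m^2 + 4m + 4u^2 + 1.
Every term except the constant is even, so this is 2(2h^2 + 2m^2 + 2m + 2u^2) + 1,
and 2h^2 + 2m^2 + 2m + 2u^2 ∈ ℤ gives the required form.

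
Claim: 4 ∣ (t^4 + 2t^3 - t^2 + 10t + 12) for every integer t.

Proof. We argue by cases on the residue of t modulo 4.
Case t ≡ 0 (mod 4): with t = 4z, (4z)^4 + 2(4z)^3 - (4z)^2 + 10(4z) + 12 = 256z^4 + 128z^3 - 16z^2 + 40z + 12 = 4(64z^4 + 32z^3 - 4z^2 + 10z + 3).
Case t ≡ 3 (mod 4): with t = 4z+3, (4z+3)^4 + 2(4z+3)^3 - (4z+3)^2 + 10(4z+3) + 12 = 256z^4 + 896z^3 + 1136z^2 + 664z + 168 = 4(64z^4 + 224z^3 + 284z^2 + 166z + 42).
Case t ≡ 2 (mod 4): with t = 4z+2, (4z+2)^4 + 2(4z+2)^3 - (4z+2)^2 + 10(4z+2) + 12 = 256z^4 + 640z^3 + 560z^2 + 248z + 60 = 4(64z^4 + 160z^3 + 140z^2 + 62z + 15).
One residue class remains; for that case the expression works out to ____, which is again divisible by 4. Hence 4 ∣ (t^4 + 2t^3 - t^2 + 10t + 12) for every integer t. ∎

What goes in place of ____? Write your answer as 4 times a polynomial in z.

The residues treated are {0, 3, 2}, so the missing case is t ≡ 1 (mod 4); write t = 4z+1.
Then (4z+1)^4 + 2(4z+1)^3 - (4z+1)^2 + 10(4z+1) + 12 = 256z^4 + 384z^3 + 176z^2 + 72z + 24 = 4(64z^4 + 96z^3 + 44z^2 + 18z + 6).

4(64z^4 + 96z^3 + 44z^2 + 18z + 6)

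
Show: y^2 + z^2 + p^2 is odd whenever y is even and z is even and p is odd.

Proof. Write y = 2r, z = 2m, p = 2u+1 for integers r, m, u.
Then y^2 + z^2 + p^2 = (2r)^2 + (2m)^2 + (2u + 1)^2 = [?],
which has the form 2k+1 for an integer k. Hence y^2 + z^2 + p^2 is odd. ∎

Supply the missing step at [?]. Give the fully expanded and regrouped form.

2(2m^2 + 2r^2 + 2u^2 + 2u) + 1

(2r)^2 + (2m)^2 + (2u + 1)^2 = 4m^2 + 4r^2 + 4u^2 + 4u + 1
= 2(2m^2 + 2r^2 + 2u^2 + 2u) + 1.
Since 2m^2 + 2r^2 + 2u^2 + 2u is an integer, the sum of squares is of the form 2k+1 for an integer k.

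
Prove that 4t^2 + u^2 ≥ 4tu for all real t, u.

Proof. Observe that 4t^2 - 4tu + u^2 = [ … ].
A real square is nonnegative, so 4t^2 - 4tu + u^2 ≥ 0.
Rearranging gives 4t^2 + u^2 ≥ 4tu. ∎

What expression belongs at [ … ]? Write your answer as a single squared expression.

The leading and trailing coefficients are 2^2 and 1^2, and 4 = 2·2·1, so the trinomial is (2t - u)^2.
Hence 4t^2 - 4tu + u^2 ≥ 0.

(2t - u)^2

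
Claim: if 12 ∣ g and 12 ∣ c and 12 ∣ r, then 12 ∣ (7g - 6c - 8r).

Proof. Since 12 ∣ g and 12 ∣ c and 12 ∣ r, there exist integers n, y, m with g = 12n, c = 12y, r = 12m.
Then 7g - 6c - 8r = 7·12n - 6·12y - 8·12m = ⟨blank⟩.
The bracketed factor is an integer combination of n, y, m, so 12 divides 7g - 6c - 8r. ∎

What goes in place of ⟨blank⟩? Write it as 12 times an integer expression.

12(-8m + 7n - 6y)

Pull the common 12 out of every term: 7·12n - 6·12y - 8·12m = 12(-8m + 7n - 6y).
-8m + 7n - 6y is an integer, which exhibits the divisibility.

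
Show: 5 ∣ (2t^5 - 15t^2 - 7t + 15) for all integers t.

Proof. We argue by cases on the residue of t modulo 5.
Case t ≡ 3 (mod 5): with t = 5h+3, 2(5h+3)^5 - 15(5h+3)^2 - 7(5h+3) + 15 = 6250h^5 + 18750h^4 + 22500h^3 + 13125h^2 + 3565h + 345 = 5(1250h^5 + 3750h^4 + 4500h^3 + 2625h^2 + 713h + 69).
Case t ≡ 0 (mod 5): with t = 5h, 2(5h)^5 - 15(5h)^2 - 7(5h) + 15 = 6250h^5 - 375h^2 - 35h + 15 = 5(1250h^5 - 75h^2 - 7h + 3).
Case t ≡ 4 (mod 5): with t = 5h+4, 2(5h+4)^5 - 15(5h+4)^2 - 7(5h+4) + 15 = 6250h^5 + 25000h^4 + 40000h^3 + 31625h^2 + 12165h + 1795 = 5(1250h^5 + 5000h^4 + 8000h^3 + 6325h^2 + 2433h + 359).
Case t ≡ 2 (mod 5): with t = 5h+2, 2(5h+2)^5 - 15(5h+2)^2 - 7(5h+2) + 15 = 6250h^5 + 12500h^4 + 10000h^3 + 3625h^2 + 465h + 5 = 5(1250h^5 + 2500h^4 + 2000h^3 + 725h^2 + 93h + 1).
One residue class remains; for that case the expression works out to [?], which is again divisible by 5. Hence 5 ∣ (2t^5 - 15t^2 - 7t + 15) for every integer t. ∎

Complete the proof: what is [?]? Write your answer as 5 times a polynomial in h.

The residues treated are {3, 0, 4, 2}, so the missing case is t ≡ 1 (mod 5); write t = 5h+1.
Then 2(5h+1)^5 - 15(5h+1)^2 - 7(5h+1) + 15 = 6250h^5 + 6250h^4 + 2500h^3 + 125h^2 - 135h - 5 = 5(1250h^5 + 1250h^4 + 500h^3 + 25h^2 - 27h - 1).

5(1250h^5 + 1250h^4 + 500h^3 + 25h^2 - 27h - 1)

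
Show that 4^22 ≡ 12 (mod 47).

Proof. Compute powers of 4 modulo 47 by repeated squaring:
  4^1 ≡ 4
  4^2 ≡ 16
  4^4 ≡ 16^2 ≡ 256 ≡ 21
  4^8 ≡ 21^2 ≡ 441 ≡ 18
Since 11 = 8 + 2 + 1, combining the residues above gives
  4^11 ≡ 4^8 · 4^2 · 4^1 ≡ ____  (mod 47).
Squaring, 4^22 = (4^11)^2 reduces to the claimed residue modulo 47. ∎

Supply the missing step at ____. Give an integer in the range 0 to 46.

24

Multiply the listed residues: 18 · 16 · 4 = 288 → 1152.
Reducing modulo 47: 1152 = 24·47 + 24, so 4^11 ≡ 24.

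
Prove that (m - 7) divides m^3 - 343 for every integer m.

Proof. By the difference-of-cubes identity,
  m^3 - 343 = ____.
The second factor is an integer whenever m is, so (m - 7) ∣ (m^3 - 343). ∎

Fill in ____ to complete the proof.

(m - 7)(m^2 + 7m + 49)

Polynomial division of m^3 - 343 by m - 7 leaves remainder 0 and quotient m^2 + 7m + 49.
Hence m^3 - 343 = (m - 7)(m^2 + 7m + 49).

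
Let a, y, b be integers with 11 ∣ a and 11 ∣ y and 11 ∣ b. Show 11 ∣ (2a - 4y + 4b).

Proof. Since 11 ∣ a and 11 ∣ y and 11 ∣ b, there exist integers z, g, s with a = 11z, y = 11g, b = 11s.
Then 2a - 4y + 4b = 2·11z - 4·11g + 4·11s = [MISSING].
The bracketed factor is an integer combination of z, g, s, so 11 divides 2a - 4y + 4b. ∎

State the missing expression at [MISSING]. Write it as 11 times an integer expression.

11(-4g + 4s + 2z)

Pull the common 11 out of every term: 2·11z - 4·11g + 4·11s = 11(-4g + 4s + 2z).
-4g + 4s + 2z is an integer, which exhibits the divisibility.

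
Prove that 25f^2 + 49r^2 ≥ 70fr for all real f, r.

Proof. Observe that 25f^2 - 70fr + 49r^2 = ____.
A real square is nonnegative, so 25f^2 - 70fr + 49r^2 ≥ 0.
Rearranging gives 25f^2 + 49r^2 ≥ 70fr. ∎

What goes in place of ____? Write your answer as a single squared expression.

(5f - 7r)^2

The leading and trailing coefficients are 5^2 and 7^2, and 70 = 2·5·7, so the trinomial is (5f - 7r)^2.
Hence 25f^2 - 70fr + 49r^2 ≥ 0.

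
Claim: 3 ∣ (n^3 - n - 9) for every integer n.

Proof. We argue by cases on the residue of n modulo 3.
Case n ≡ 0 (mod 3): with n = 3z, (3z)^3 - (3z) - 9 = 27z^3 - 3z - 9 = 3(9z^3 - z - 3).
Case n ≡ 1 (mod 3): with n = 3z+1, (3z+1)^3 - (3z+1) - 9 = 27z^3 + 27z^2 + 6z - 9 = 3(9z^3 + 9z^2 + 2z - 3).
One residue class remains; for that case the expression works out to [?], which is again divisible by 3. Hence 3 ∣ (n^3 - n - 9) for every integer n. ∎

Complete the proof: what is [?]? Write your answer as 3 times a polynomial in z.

The residues treated are {0, 1}, so the missing case is n ≡ 2 (mod 3); write n = 3z+2.
Then (3z+2)^3 - (3z+2) - 9 = 27z^3 + 54z^2 + 33z - 3 = 3(9z^3 + 18z^2 + 11z - 1).

3(9z^3 + 18z^2 + 11z - 1)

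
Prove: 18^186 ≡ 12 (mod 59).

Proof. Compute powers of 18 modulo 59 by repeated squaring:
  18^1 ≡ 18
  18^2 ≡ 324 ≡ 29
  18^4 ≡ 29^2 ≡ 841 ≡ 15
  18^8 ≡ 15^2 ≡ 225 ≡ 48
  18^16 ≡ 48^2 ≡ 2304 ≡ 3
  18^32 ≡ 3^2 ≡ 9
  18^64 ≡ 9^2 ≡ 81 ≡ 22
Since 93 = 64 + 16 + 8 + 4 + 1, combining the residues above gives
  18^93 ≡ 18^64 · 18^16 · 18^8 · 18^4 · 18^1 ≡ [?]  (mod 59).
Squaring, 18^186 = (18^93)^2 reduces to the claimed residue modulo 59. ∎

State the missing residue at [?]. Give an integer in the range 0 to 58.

Multiply the listed residues: 22 · 3 · 48 · 15 · 18 = 66 → 3168 → 47520 → 855360.
Reducing modulo 59: 855360 = 14497·59 + 37, so 18^93 ≡ 37.

37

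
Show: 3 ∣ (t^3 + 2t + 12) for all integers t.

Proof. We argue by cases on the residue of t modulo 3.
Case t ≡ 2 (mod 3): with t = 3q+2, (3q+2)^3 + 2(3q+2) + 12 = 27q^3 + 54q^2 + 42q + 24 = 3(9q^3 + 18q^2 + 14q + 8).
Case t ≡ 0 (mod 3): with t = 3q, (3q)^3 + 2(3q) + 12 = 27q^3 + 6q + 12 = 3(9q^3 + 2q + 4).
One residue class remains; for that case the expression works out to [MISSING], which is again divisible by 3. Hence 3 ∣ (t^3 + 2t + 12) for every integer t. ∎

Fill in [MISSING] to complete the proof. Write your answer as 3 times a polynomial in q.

3(9q^3 + 9q^2 + 5q + 5)

The residues treated are {2, 0}, so the missing case is t ≡ 1 (mod 3); write t = 3q+1.
Then (3q+1)^3 + 2(3q+1) + 12 = 27q^3 + 27q^2 + 15q + 15 = 3(9q^3 + 9q^2 + 5q + 5).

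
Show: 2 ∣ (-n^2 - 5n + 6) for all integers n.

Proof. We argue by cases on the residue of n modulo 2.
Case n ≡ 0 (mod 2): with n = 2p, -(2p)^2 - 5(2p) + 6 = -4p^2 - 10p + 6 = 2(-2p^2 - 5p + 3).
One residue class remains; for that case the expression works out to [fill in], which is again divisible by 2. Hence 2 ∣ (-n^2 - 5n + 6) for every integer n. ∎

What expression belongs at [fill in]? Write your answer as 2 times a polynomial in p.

2(-2p^2 - 7p)

The residues treated are {0}, so the missing case is n ≡ 1 (mod 2); write n = 2p+1.
Then -(2p+1)^2 - 5(2p+1) + 6 = -4p^2 - 14p = 2(-2p^2 - 7p).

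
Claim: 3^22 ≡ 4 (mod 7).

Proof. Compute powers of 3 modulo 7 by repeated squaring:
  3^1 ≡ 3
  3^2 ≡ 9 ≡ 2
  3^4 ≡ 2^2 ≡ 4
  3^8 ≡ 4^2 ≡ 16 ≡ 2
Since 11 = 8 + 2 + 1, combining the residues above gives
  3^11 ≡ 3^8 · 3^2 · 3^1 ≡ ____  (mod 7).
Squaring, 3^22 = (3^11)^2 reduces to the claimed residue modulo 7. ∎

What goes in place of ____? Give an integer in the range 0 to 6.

5

3^8 · 3^2 · 3^1 ≡ 2 · 2 · 3 = 12.
12 mod 7 = 5, so 3^11 ≡ 5 (mod 7).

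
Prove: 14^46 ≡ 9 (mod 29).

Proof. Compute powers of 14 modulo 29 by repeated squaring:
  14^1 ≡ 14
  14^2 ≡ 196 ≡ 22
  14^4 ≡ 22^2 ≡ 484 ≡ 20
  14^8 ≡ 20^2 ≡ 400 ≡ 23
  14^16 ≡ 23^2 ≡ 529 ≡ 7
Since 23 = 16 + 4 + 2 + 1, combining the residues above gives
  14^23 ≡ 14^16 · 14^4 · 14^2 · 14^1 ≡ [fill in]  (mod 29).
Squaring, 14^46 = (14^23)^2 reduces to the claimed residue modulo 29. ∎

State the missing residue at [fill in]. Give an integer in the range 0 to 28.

Multiply the listed residues: 7 · 20 · 22 · 14 = 140 → 3080 → 43120.
Reducing modulo 29: 43120 = 1486·29 + 26, so 14^23 ≡ 26.

26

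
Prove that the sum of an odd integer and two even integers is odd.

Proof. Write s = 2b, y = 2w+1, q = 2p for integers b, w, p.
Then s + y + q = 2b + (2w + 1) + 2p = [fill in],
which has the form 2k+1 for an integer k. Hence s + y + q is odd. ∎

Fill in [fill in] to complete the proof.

2(b + p + w) + 1

Expanding: 2b + (2w + 1) + 2p = 2b + 2p + 2w + 1.
Every term except the constant is even, so this is 2(b + p + w) + 1,
and b + p + w ∈ ℤ gives the required form.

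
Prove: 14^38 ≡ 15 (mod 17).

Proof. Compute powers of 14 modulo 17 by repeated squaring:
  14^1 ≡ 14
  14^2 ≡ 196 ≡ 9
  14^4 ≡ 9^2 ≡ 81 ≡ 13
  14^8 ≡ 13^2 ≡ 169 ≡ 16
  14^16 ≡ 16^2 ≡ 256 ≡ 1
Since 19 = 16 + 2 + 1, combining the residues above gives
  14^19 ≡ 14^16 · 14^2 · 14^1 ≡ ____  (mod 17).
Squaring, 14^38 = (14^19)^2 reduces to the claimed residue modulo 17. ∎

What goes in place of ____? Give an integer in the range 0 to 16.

7

Multiply the listed residues: 1 · 9 · 14 = 9 → 126.
Reducing modulo 17: 126 = 7·17 + 7, so 14^19 ≡ 7.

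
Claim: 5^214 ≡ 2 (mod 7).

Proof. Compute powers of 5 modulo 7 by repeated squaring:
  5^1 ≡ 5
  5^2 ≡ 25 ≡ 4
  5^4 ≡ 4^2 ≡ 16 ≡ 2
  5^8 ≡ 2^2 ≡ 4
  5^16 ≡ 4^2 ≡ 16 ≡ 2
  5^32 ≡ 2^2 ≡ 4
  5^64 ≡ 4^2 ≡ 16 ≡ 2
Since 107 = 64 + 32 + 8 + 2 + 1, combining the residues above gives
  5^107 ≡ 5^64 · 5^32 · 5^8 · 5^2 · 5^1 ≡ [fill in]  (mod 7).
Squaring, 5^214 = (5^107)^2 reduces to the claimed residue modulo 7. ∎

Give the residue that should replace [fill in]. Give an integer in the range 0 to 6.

Multiply the listed residues: 2 · 4 · 4 · 4 · 5 = 8 → 32 → 128 → 640.
Reducing modulo 7: 640 = 91·7 + 3, so 5^107 ≡ 3.

3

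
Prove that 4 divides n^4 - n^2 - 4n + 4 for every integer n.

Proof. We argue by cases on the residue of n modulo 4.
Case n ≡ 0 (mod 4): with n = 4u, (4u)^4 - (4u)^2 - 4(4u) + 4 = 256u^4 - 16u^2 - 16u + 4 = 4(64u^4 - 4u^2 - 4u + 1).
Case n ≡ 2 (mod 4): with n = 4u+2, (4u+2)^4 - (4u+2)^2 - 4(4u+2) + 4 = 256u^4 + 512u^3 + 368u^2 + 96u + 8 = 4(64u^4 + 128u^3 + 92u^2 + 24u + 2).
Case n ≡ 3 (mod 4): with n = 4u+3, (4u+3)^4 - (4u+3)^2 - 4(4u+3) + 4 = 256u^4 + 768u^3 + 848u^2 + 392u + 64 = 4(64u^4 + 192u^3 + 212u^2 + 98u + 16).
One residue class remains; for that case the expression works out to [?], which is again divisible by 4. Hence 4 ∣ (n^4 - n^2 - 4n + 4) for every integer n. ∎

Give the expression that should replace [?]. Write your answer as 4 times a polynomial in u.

The residues treated are {0, 2, 3}, so the missing case is n ≡ 1 (mod 4); write n = 4u+1.
Then (4u+1)^4 - (4u+1)^2 - 4(4u+1) + 4 = 256u^4 + 256u^3 + 80u^2 - 8u = 4(64u^4 + 64u^3 + 20u^2 - 2u).

4(64u^4 + 64u^3 + 20u^2 - 2u)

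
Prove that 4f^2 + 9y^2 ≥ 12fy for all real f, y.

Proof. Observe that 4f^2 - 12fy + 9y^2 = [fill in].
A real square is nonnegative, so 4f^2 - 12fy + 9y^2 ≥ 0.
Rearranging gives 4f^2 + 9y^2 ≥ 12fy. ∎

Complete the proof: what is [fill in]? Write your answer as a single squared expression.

(2f - 3y)^2

4f^2 - 12fy + 9y^2 is a perfect-square trinomial: the outer terms are (2f)^2 and (3y)^2, and the cross term is -2·2f·3y.
So 4f^2 - 12fy + 9y^2 = (2f - 3y)^2 ≥ 0.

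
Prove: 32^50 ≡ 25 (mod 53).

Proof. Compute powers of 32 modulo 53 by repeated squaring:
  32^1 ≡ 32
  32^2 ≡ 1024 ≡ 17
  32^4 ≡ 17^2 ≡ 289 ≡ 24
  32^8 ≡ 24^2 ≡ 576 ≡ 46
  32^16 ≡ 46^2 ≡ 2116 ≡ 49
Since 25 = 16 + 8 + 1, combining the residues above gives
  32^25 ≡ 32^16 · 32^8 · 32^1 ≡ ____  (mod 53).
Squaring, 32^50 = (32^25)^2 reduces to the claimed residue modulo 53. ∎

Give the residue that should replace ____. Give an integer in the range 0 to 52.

48

Multiply the listed residues: 49 · 46 · 32 = 2254 → 72128.
Reducing modulo 53: 72128 = 1360·53 + 48, so 32^25 ≡ 48.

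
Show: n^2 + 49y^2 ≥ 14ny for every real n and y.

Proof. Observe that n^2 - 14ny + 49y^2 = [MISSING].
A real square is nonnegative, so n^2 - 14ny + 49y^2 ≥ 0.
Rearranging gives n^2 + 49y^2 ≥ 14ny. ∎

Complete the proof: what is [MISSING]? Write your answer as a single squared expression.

(n - 7y)^2

n^2 - 14ny + 49y^2 is a perfect-square trinomial: the outer terms are (n)^2 and (7y)^2, and the cross term is -2·n·7y.
So n^2 - 14ny + 49y^2 = (n - 7y)^2 ≥ 0.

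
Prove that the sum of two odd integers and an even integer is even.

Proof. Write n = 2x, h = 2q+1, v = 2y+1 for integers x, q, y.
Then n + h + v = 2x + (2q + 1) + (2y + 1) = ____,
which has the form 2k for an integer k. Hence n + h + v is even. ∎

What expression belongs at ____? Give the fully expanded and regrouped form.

2(q + x + y + 1)

Expanding: 2x + (2q + 1) + (2y + 1) = 2q + 2x + 2y + 2.
Every term is even; pulling out the factor of 2 gives 2(q + x + y + 1).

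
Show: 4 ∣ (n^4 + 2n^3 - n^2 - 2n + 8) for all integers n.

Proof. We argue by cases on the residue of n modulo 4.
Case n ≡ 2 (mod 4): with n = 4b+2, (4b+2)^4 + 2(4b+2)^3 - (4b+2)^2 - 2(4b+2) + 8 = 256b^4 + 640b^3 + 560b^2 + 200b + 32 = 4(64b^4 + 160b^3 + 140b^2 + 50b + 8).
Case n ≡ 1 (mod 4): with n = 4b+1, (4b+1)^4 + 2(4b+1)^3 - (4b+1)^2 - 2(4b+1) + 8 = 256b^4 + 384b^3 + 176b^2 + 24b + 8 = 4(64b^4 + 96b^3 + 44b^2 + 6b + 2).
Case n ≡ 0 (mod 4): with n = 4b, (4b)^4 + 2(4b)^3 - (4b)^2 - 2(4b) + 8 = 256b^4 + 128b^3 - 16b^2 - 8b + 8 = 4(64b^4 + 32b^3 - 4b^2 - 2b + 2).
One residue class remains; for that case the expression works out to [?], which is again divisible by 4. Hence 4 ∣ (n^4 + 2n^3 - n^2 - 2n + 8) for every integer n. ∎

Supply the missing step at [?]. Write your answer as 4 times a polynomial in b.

4(64b^4 + 224b^3 + 284b^2 + 154b + 32)

The residues treated are {2, 1, 0}, so the missing case is n ≡ 3 (mod 4); write n = 4b+3.
Then (4b+3)^4 + 2(4b+3)^3 - (4b+3)^2 - 2(4b+3) + 8 = 256b^4 + 896b^3 + 1136b^2 + 616b + 128 = 4(64b^4 + 224b^3 + 284b^2 + 154b + 32).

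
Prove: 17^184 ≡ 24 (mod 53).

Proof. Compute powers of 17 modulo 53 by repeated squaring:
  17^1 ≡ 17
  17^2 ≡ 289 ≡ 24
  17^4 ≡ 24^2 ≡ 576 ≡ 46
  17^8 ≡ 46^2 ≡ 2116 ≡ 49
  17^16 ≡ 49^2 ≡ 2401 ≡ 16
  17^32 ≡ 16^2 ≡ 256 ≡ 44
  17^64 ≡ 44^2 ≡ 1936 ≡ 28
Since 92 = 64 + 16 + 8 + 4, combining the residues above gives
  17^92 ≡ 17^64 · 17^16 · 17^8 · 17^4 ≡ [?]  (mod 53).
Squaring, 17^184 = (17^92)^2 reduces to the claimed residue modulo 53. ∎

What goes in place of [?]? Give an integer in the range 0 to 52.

36

Multiply the listed residues: 28 · 16 · 49 · 46 = 448 → 21952 → 1009792.
Reducing modulo 53: 1009792 = 19052·53 + 36, so 17^92 ≡ 36.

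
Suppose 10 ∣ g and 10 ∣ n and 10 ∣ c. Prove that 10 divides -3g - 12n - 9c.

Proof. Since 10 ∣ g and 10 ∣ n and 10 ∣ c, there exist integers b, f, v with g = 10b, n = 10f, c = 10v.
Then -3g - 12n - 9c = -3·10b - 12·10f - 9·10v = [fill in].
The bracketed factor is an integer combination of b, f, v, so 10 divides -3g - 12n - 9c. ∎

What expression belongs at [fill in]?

Pull the common 10 out of every term: -3·10b - 12·10f - 9·10v = 10(-3b - 12f - 9v).
-3b - 12f - 9v is an integer, which exhibits the divisibility.

10(-3b - 12f - 9v)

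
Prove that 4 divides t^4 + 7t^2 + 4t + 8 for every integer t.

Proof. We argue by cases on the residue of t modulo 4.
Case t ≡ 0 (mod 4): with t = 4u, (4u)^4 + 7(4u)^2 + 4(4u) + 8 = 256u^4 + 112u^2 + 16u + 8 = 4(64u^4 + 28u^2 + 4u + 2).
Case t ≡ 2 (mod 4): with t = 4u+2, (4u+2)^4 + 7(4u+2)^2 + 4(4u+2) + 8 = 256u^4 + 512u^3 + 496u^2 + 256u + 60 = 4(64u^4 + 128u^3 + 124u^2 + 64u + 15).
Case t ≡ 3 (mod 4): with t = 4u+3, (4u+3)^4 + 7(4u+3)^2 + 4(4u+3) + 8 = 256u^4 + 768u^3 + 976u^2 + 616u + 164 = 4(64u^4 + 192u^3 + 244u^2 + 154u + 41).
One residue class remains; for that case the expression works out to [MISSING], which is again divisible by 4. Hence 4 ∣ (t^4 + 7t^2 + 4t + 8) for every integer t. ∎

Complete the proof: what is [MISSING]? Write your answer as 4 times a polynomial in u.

4(64u^4 + 64u^3 + 52u^2 + 22u + 5)

Only t ≡ 1 (mod 4) is unaccounted for. Put t = 4u+1:
(4u+1)^4 + 7(4u+1)^2 + 4(4u+1) + 8 expands to 256u^4 + 256u^3 + 208u^2 + 88u + 20,
and factoring out 4 leaves 4(64u^4 + 64u^3 + 52u^2 + 22u + 5).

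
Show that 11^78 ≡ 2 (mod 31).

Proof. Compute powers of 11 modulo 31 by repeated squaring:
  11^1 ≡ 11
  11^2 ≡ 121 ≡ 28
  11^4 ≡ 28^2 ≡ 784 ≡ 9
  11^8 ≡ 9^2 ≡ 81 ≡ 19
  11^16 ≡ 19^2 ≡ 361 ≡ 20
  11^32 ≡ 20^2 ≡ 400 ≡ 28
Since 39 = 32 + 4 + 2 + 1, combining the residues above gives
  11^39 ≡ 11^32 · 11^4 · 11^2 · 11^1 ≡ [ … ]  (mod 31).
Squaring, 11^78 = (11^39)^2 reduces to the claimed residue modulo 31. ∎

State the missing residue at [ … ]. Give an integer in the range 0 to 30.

Multiply the listed residues: 28 · 9 · 28 · 11 = 252 → 7056 → 77616.
Reducing modulo 31: 77616 = 2503·31 + 23, so 11^39 ≡ 23.

23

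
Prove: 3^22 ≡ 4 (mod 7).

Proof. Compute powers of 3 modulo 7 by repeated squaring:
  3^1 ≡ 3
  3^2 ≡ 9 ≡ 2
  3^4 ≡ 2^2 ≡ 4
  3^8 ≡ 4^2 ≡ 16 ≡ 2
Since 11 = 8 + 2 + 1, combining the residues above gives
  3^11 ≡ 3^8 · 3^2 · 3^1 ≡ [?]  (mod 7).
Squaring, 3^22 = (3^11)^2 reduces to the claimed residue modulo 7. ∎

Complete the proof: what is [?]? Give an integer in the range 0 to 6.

3^8 · 3^2 · 3^1 ≡ 2 · 2 · 3 = 12.
12 mod 7 = 5, so 3^11 ≡ 5 (mod 7).

5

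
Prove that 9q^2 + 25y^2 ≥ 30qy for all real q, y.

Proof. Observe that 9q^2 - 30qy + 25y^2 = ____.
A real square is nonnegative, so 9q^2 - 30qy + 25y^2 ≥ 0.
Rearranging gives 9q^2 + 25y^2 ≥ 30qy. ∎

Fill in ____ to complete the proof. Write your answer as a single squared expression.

9q^2 - 30qy + 25y^2 is a perfect-square trinomial: the outer terms are (3q)^2 and (5y)^2, and the cross term is -2·3q·5y.
So 9q^2 - 30qy + 25y^2 = (3q - 5y)^2 ≥ 0.

(3q - 5y)^2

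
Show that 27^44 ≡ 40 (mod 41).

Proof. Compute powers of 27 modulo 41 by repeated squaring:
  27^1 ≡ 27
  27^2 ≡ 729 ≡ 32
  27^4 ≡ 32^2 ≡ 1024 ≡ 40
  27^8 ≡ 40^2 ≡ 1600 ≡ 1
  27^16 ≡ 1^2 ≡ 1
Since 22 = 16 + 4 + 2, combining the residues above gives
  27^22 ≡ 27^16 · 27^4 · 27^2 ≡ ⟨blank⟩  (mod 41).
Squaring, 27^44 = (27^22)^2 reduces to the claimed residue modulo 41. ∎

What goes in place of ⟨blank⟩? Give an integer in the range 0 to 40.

9

Multiply the listed residues: 1 · 40 · 32 = 40 → 1280.
Reducing modulo 41: 1280 = 31·41 + 9, so 27^22 ≡ 9.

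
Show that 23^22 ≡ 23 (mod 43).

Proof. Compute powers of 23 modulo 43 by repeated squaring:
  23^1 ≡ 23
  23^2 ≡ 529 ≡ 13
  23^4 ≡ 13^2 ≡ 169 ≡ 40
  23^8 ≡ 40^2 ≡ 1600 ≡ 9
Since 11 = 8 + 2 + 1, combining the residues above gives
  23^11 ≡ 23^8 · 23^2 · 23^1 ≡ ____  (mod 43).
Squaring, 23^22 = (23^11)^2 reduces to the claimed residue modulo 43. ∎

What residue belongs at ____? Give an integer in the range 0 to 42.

25

Multiply the listed residues: 9 · 13 · 23 = 117 → 2691.
Reducing modulo 43: 2691 = 62·43 + 25, so 23^11 ≡ 25.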